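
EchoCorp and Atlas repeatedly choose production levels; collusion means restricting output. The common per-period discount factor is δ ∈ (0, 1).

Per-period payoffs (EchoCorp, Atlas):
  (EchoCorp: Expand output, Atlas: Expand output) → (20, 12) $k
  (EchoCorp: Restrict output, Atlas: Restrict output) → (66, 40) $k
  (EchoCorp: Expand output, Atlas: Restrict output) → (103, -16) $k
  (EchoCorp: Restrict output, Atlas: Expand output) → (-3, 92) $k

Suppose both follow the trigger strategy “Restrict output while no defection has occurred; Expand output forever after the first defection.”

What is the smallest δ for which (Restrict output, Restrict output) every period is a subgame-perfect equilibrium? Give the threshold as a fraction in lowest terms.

EchoCorp: cooperation gives 66 each period; deviation gives 103 once then 20 forever.
  66/(1−δ) ≥ 103 + 20δ/(1−δ) ⇒ δ ≥ 37/83.
Atlas: cooperation gives 40 each period; deviation gives 92 once then 12 forever.
  δ ≥ 52/80 = 13/20.
Both must hold, so the binding constraint is Atlas's: δ ≥ 13/20.

13/20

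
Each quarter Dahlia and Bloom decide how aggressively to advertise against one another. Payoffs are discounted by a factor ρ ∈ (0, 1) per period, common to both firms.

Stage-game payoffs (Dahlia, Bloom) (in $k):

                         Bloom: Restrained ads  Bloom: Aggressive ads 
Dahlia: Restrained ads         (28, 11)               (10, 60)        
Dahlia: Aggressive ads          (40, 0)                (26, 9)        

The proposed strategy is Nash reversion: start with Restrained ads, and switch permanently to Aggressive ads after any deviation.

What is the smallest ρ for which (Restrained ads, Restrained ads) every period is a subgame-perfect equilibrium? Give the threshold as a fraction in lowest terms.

49/51

Dahlia: cooperation gives 28 each period; deviation gives 40 once then 26 forever.
  28/(1−ρ) ≥ 40 + 26ρ/(1−ρ) ⇒ ρ ≥ 12/14 = 6/7.
Bloom: cooperation gives 11 each period; deviation gives 60 once then 9 forever.
  ρ ≥ 49/51.
Both must hold, so the binding constraint is Bloom's: ρ ≥ 49/51.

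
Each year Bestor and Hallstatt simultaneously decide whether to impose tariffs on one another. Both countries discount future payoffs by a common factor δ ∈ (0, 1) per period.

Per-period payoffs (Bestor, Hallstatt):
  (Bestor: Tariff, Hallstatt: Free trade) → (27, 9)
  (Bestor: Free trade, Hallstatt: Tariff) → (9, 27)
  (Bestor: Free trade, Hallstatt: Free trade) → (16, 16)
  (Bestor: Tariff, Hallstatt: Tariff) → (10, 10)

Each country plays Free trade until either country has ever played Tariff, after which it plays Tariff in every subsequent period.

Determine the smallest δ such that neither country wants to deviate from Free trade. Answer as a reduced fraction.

Under grim trigger the critical discount factor is (T−C)/(T−P) with T = 27, C = 16, P = 10.
δ* = (27−16)/(27−10) = 11/17.

11/17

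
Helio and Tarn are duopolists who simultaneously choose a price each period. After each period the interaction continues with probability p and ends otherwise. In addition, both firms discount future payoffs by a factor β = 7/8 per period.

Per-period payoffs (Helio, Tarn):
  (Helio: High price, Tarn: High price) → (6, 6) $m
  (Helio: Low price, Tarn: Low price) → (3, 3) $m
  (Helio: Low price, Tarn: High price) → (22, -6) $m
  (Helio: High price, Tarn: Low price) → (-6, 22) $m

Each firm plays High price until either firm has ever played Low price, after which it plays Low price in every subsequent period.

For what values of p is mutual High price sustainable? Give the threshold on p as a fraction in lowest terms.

With continuation probability p and discount β, the effective per-period discount factor is βp.
Grim-trigger IC: βp ≥ (22−6)/(22−3) = 16/19.
So p ≥ (16/19)/(7/8) = 128/133.

128/133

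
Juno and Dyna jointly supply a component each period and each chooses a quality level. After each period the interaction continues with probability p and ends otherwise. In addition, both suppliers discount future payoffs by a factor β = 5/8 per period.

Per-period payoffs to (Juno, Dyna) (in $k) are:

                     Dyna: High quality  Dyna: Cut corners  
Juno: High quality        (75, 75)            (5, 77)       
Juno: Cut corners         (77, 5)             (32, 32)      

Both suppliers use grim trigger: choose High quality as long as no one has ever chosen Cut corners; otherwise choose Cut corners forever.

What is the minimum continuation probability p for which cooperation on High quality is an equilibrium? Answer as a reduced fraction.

16/225

With continuation probability p and discount β, the effective per-period discount factor is βp.
Grim-trigger IC: βp ≥ (77−75)/(77−32) = 2/45.
So p ≥ (2/45)/(5/8) = 16/225.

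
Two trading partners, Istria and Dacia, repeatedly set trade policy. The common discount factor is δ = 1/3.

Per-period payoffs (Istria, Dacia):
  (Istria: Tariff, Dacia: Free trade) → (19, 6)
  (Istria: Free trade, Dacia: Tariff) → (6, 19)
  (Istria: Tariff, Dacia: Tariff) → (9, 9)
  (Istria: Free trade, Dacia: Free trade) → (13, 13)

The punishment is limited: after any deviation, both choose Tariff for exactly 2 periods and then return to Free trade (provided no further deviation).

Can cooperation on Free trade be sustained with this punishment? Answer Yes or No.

No

A one-shot deviation gives 19 now, then 9 for 2 periods, then back to 13.
Gain from deviating: (19−13) today; loss: (13−9) in each of the next 2 periods.
No-deviation condition: (13−9)(δ+…+δ^2) ≥ 19−13, i.e. δ+…+δ^2 ≥ 3/2.
At δ = 1/3: δ+…+δ^2 = 0.4444 < 1.5000.
So cooperation is not sustainable.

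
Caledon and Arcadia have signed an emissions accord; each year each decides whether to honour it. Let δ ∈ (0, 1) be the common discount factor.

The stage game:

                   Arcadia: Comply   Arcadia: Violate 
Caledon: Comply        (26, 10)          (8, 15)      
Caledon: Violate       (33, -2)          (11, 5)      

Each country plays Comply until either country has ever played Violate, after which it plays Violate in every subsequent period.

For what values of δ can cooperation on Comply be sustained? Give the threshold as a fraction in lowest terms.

For Caledon: deviation gain 33−26 = 7, per-period punishment loss 26−11 = 15. IC gives δ ≥ 7/22.
For Arcadia: gain 5, loss 5 per period, so δ ≥ 5/10 = 1/2.
The tighter constraint is Arcadia's, so cooperation needs δ ≥ 1/2.

1/2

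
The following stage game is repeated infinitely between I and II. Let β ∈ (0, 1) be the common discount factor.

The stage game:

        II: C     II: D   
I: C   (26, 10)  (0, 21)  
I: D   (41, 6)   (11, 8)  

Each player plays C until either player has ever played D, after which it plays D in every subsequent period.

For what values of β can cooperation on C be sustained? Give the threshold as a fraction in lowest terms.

For I: deviation gain 41−26 = 15, per-period punishment loss 26−11 = 15. IC gives β ≥ 15/30 = 1/2.
For II: gain 11, loss 2 per period, so β ≥ 11/13.
The tighter constraint is II's, so cooperation needs β ≥ 11/13.

11/13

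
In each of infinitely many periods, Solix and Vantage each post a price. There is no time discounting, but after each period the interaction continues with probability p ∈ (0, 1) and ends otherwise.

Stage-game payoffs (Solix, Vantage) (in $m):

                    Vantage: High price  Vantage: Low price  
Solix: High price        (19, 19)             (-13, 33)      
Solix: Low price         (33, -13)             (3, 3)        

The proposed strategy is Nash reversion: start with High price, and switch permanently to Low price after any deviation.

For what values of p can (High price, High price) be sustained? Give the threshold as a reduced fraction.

Expected cooperation value is 19 + p·19 + p²·19 + … = 19/(1−p); deviation gives 33 + p·3/(1−p).
19 ≥ 33(1−p) + 3p ⇒ 30p ≥ 14 ⇒ p ≥ 14/30 = 7/15.

7/15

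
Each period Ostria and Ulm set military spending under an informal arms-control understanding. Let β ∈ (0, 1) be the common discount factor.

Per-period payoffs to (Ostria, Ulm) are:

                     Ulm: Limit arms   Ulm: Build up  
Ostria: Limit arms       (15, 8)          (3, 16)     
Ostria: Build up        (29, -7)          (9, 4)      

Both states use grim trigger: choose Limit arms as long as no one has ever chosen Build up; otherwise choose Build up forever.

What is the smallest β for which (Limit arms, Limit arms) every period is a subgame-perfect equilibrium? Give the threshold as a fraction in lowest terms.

Ostria: cooperation gives 15 each period; deviation gives 29 once then 9 forever.
  15/(1−β) ≥ 29 + 9β/(1−β) ⇒ β ≥ 14/20 = 7/10.
Ulm: cooperation gives 8 each period; deviation gives 16 once then 4 forever.
  β ≥ 8/12 = 2/3.
Both must hold, so the binding constraint is Ostria's: β ≥ 7/10.

7/10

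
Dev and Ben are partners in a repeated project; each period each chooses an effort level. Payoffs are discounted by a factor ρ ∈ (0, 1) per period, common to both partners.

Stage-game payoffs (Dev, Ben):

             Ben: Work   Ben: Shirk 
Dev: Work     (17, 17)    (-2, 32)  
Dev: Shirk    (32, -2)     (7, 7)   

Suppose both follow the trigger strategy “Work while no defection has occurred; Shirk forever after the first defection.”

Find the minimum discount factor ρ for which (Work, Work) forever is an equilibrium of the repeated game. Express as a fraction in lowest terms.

3/5

17/(1−ρ) ≥ 32 + 7ρ/(1−ρ)
17 ≥ 32 − 25ρ
ρ ≥ 15/25 = 3/5.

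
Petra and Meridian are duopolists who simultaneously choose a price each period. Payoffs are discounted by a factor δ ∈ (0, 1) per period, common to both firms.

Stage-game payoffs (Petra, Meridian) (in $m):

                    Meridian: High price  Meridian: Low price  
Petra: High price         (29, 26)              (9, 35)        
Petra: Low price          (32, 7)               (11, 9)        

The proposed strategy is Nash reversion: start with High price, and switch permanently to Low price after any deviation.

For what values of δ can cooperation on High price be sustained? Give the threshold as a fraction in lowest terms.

9/26

For Petra: deviation gain 32−29 = 3, per-period punishment loss 29−11 = 18. IC gives δ ≥ 3/21 = 1/7.
For Meridian: gain 9, loss 17 per period, so δ ≥ 9/26.
The tighter constraint is Meridian's, so cooperation needs δ ≥ 9/26.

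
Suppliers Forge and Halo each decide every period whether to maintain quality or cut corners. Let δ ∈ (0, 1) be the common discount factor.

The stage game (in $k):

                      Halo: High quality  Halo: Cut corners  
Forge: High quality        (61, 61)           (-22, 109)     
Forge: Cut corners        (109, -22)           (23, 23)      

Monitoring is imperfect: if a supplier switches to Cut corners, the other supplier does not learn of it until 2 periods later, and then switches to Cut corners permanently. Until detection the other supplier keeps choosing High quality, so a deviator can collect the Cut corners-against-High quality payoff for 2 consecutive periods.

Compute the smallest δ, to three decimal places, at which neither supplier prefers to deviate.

The best deviation is to choose Cut corners for all 2 undetected periods, earning 109 each, then 23 forever once detected.
Deviation value: 109(1−δ^2)/(1−δ) + 23δ^2/(1−δ); cooperation value: 61/(1−δ).
IC: 61 ≥ 109(1−δ^2) + 23δ^2 = 109 − 86δ^2.
So δ^2 ≥ 48/86 = 24/43, giving δ ≥ (24/43)^(1/2) ≈ 0.747.

0.747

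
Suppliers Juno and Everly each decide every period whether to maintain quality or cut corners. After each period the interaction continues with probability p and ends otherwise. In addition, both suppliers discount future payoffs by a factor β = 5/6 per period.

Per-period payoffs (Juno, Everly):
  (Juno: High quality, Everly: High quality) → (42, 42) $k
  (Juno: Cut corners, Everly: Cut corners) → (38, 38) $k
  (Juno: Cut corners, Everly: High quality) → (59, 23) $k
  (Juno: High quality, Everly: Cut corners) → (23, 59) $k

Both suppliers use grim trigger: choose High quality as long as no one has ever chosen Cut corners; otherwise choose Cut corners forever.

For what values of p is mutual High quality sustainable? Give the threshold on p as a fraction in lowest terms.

34/35

With continuation probability p and discount β, the effective per-period discount factor is βp.
Grim-trigger IC: βp ≥ (59−42)/(59−38) = 17/21.
So p ≥ (17/21)/(5/6) = 34/35.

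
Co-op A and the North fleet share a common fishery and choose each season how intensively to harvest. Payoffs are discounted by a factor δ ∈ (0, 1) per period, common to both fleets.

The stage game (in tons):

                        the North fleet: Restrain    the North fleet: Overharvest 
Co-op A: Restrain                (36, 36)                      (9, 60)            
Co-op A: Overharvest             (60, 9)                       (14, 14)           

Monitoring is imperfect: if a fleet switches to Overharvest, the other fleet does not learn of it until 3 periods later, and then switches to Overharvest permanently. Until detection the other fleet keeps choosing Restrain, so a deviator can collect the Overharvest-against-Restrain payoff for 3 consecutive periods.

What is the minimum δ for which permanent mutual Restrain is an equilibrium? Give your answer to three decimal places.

A deviator earns 60 for 3 periods, then 14 forever; cooperating earns 36 forever. Multiplying the IC by (1−δ):
36 ≥ 60(1−δ^3) + 14δ^3, so 46·δ^3 ≥ 24 and δ^3 ≥ 12/23.
δ ≥ (12/23)^(1/3) ≈ 0.805.

0.805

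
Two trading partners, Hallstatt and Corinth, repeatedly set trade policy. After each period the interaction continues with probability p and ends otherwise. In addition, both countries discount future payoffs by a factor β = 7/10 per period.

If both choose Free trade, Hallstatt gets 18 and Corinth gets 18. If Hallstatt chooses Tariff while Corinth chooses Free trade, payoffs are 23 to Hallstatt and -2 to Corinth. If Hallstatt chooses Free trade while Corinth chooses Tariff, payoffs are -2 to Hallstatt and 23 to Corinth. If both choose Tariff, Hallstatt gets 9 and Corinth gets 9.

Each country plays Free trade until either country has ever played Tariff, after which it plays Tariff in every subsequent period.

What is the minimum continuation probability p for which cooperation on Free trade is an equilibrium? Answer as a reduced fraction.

25/49

Expected continuation weight on next period's payoff is β·p = 7/10·p, which plays the role of the discount factor.
Cooperation requires 7/10·p ≥ (23−18)/(23−9) = 5/14, hence p ≥ 25/49.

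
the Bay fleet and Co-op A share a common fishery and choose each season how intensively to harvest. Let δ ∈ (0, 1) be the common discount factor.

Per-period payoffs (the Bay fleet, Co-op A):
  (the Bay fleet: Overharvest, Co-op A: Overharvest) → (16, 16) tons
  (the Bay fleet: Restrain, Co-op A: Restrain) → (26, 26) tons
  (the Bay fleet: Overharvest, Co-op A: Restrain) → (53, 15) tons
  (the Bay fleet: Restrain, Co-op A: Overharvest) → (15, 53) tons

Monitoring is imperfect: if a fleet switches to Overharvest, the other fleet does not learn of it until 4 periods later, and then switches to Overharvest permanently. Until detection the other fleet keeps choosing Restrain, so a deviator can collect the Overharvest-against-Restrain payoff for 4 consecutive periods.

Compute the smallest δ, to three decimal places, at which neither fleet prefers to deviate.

A deviator earns 53 for 4 periods, then 16 forever; cooperating earns 26 forever. Multiplying the IC by (1−δ):
26 ≥ 53(1−δ^4) + 16δ^4, so 37·δ^4 ≥ 27 and δ^4 ≥ 27/37.
δ ≥ (27/37)^(1/4) ≈ 0.924.

0.924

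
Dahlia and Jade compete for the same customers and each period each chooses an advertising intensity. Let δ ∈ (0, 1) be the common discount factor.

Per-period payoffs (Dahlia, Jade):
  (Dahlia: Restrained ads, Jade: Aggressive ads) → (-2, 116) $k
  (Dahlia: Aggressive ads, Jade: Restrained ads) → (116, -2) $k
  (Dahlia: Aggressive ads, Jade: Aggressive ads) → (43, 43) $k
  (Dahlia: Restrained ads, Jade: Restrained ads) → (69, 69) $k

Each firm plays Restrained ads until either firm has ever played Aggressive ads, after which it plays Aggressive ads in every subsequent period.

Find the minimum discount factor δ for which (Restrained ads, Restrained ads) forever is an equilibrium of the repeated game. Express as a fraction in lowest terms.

47/73

Cooperation forever yields 69 each period: 69/(1−δ).
Deviating yields 116 once, then 43 forever: 116 + 43δ/(1−δ).
No profitable deviation requires 69/(1−δ) ≥ 116 + 43δ/(1−δ).
Multiplying by (1−δ): 69 ≥ 116(1−δ) + 43δ = 116 − 73δ.
So 73δ ≥ 47, i.e. δ ≥ 47/73.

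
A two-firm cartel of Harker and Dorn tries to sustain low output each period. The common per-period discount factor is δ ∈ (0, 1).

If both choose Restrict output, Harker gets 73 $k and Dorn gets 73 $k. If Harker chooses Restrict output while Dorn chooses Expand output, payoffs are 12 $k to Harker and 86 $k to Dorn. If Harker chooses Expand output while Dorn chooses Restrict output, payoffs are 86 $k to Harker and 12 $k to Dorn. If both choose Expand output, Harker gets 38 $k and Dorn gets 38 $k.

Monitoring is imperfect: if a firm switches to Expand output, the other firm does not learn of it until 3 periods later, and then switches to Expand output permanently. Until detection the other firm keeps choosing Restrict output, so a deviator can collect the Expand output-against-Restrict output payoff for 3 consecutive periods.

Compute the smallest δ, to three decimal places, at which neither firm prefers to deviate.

A deviator earns 86 for 3 periods, then 38 forever; cooperating earns 73 forever. Multiplying the IC by (1−δ):
73 ≥ 86(1−δ^3) + 38δ^3, so 48·δ^3 ≥ 13 and δ^3 ≥ 13/48.
δ ≥ (13/48)^(1/3) ≈ 0.647.

0.647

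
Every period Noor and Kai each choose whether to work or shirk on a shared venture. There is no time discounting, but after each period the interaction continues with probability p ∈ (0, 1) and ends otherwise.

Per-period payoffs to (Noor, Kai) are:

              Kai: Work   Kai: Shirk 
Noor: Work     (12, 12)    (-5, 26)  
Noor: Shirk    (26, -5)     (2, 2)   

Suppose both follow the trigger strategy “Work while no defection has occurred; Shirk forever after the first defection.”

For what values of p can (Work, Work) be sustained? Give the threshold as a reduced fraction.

Expected cooperation value is 12 + p·12 + p²·12 + … = 12/(1−p); deviation gives 26 + p·2/(1−p).
12 ≥ 26(1−p) + 2p ⇒ 24p ≥ 14 ⇒ p ≥ 14/24 = 7/12.

7/12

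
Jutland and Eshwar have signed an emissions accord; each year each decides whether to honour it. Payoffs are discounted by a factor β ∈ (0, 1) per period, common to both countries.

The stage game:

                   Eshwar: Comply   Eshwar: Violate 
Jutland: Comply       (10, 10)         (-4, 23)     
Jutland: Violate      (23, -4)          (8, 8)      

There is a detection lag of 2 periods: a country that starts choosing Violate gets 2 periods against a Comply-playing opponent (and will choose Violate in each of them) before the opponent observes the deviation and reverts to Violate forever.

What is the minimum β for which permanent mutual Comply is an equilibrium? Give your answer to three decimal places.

Deviating for the 2 undetected periods gains 23−10 = 13 per period over cooperation, then loses 10−8 = 2 per period forever once punishment starts.
Gain: 13(1 + β + … + β^1); loss: 2·β^2/(1−β).
No profitable deviation ⇔ 13(1−β^2) ≤ 2·β^2, i.e. β^2 ≥ 13/(13+2) = 13/15.
Hence β ≥ (13/15)^(1/2) ≈ 0.931.

0.931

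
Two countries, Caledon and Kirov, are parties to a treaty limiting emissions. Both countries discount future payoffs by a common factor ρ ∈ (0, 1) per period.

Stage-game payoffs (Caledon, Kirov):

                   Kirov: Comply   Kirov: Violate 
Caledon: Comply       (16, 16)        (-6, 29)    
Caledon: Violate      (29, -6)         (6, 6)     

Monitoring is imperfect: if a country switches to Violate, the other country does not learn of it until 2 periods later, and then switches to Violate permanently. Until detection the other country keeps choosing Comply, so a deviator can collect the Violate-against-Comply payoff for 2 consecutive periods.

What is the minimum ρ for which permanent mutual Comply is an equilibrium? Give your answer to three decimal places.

0.752

Deviating for the 2 undetected periods gains 29−16 = 13 per period over cooperation, then loses 16−6 = 10 per period forever once punishment starts.
Gain: 13(1 + ρ + … + ρ^1); loss: 10·ρ^2/(1−ρ).
No profitable deviation ⇔ 13(1−ρ^2) ≤ 10·ρ^2, i.e. ρ^2 ≥ 13/(13+10) = 13/23.
Hence ρ ≥ (13/23)^(1/2) ≈ 0.752.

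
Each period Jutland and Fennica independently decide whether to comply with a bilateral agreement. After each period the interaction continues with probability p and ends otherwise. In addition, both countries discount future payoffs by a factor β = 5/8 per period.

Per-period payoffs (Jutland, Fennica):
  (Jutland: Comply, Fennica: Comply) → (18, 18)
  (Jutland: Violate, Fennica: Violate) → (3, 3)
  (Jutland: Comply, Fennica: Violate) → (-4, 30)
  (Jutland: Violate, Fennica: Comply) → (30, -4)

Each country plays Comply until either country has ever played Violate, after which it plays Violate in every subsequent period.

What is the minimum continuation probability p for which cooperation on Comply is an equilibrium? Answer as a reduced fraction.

Expected continuation weight on next period's payoff is β·p = 5/8·p, which plays the role of the discount factor.
Cooperation requires 5/8·p ≥ (30−18)/(30−3) = 4/9, hence p ≥ 32/45.

32/45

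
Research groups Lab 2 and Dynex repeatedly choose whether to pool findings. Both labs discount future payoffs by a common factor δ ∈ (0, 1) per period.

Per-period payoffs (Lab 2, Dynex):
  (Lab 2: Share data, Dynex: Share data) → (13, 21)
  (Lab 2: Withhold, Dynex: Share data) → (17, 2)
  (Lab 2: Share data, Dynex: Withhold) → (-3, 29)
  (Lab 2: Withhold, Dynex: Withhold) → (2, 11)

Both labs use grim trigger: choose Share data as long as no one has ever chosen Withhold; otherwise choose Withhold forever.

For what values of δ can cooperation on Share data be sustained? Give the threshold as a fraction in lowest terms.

For Lab 2: deviation gain 17−13 = 4, per-period punishment loss 13−2 = 11. IC gives δ ≥ 4/15.
For Dynex: gain 8, loss 10 per period, so δ ≥ 8/18 = 4/9.
The tighter constraint is Dynex's, so cooperation needs δ ≥ 4/9.

4/9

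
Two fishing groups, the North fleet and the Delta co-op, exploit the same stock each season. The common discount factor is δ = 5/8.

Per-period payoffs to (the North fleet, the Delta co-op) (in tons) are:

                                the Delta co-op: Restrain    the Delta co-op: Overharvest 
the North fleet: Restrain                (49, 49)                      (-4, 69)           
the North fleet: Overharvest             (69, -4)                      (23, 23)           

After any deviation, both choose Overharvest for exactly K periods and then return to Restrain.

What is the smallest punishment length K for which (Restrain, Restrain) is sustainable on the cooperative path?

Need Σ_{k=1}^{K} δ^k ≥ (69−49)/(49−23) = 0.7692 at δ = 5/8.
At K = 1 the sum is 0.6250 < 0.7692; at K = 2 it is 1.0156 ≥ 0.7692.
So the minimum punishment length is K = 2.

2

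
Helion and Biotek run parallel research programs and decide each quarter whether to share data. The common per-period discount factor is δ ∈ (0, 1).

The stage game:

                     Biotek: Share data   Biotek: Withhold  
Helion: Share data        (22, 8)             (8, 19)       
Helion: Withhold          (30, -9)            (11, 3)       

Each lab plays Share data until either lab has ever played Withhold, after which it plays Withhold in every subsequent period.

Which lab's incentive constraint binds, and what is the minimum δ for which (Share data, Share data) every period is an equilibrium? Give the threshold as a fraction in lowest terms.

Helion: cooperation gives 22 each period; deviation gives 30 once then 11 forever.
  22/(1−δ) ≥ 30 + 11δ/(1−δ) ⇒ δ ≥ 8/19.
Biotek: cooperation gives 8 each period; deviation gives 19 once then 3 forever.
  δ ≥ 11/16.
Both must hold, so the binding constraint is Biotek's: δ ≥ 11/16.

Biotek; δ ≥ 11/16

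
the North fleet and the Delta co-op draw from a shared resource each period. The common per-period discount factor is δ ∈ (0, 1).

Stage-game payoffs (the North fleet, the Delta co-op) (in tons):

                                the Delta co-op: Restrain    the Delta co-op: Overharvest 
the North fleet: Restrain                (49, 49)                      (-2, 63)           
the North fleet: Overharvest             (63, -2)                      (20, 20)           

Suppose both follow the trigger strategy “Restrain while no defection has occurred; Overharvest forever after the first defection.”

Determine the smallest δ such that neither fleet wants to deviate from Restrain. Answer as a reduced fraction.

14/43

Cooperation forever yields 49 each period: 49/(1−δ).
Deviating yields 63 once, then 20 forever: 63 + 20δ/(1−δ).
No profitable deviation requires 49/(1−δ) ≥ 63 + 20δ/(1−δ).
Multiplying by (1−δ): 49 ≥ 63(1−δ) + 20δ = 63 − 43δ.
So 43δ ≥ 14, i.e. δ ≥ 14/43.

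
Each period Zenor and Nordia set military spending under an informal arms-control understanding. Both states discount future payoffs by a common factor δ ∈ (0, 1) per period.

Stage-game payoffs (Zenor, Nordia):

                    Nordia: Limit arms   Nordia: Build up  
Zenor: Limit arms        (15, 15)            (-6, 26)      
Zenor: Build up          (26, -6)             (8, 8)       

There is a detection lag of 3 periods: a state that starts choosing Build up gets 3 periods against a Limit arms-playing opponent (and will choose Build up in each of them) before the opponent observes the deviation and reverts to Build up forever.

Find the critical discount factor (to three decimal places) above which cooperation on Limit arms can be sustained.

0.849

The best deviation is to choose Build up for all 3 undetected periods, earning 26 each, then 8 forever once detected.
Deviation value: 26(1−δ^3)/(1−δ) + 8δ^3/(1−δ); cooperation value: 15/(1−δ).
IC: 15 ≥ 26(1−δ^3) + 8δ^3 = 26 − 18δ^3.
So δ^3 ≥ 11/18, giving δ ≥ (11/18)^(1/3) ≈ 0.849.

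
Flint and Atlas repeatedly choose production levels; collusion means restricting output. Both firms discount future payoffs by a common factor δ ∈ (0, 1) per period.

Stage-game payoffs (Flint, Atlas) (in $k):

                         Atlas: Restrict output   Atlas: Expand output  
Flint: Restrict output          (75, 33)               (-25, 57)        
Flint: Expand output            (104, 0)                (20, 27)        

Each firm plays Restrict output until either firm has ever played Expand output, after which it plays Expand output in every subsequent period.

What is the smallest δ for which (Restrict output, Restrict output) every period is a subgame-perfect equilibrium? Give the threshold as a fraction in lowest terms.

Flint's threshold: (104−75)/(104−20) = 29/84.
Atlas's threshold: (57−33)/(57−27) = 4/5.
29/84 < 4/5, so Atlas binds and δ* = 4/5.

4/5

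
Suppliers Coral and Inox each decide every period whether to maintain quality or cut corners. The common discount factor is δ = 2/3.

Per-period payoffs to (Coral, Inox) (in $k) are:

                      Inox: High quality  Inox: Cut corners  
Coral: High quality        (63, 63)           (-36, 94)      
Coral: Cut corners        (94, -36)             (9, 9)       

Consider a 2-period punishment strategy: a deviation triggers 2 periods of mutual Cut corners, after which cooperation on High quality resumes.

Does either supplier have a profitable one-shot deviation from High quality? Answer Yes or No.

A one-shot deviation gives 94 now, then 9 for 2 periods, then back to 63.
Gain from deviating: (94−63) today; loss: (63−9) in each of the next 2 periods.
No-deviation condition: (63−9)(δ+…+δ^2) ≥ 94−63, i.e. δ+…+δ^2 ≥ 31/54.
At δ = 2/3: δ+…+δ^2 = 1.1111 ≥ 0.5741.
So cooperation is sustainable.

No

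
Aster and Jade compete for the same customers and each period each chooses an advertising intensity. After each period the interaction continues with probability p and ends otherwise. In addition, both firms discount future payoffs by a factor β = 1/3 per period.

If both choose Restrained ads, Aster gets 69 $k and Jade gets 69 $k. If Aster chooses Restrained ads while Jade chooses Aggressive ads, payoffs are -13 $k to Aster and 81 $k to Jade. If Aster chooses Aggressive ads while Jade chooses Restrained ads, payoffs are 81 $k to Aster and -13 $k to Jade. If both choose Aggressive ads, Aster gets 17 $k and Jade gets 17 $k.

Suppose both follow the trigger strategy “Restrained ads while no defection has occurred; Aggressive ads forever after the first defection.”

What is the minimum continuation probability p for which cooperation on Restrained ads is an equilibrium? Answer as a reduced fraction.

Expected continuation weight on next period's payoff is β·p = 1/3·p, which plays the role of the discount factor.
Cooperation requires 1/3·p ≥ (81−69)/(81−17) = 3/16, hence p ≥ 9/16.

9/16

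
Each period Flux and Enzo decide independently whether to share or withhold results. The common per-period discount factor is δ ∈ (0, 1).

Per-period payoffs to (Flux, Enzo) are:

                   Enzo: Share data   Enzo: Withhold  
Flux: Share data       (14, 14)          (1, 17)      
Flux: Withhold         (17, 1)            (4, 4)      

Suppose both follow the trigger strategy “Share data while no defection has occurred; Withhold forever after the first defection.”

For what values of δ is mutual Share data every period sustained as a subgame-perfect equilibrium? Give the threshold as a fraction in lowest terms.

3/13

14/(1−δ) ≥ 17 + 4δ/(1−δ)
14 ≥ 17 − 13δ
δ ≥ 3/13.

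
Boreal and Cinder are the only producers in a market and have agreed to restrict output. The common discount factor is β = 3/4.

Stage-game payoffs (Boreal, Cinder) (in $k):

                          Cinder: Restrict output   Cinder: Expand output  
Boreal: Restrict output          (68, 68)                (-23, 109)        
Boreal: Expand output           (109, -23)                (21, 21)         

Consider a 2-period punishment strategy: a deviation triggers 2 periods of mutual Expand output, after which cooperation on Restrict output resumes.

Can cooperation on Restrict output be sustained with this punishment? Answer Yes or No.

Comparing payoff streams over the 3 periods until play realigns: cooperate → 68(1+β+…+β^2); deviate → 109 + 21(β+…+β^2).
Cooperation is sustained iff (68−21)(β+…+β^2) ≥ 109−68.
β+…+β^2 = 3/4·(1−(3/4)^2)/(1−3/4) = 1.3125, and (109−68)/(68−21) = 0.8723.
1.3125 ≥ 0.8723, so cooperation is sustainable.

Yes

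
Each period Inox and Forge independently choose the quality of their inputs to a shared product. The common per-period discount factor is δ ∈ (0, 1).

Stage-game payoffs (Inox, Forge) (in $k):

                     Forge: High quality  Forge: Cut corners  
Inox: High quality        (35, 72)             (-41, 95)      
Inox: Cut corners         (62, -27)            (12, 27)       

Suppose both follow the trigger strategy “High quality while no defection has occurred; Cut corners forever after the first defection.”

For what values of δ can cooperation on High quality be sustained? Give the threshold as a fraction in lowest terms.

Inox's threshold: (62−35)/(62−12) = 27/50.
Forge's threshold: (95−72)/(95−27) = 23/68.
27/50 > 23/68, so Inox binds and δ* = 27/50.

27/50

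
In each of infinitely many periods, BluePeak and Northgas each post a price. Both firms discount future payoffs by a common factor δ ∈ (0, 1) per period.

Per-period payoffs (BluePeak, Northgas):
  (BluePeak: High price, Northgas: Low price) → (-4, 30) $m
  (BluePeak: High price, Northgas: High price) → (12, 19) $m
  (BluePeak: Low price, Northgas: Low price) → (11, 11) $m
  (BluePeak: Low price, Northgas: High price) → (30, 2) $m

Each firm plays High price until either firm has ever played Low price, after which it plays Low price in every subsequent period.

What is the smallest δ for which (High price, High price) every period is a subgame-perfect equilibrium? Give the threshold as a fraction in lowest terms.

18/19

For BluePeak: deviation gain 30−12 = 18, per-period punishment loss 12−11 = 1. IC gives δ ≥ 18/19.
For Northgas: gain 11, loss 8 per period, so δ ≥ 11/19.
The tighter constraint is BluePeak's, so cooperation needs δ ≥ 18/19.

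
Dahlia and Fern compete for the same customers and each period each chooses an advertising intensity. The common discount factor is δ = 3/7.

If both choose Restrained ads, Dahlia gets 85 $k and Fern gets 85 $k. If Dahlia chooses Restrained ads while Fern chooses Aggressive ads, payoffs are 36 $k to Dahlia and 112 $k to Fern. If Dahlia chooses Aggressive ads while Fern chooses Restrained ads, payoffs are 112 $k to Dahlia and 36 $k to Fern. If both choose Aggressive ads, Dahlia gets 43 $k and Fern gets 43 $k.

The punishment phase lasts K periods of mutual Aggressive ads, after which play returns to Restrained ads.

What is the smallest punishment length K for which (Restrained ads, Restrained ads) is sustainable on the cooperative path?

3

Need Σ_{k=1}^{K} δ^k ≥ (112−85)/(85−43) = 0.6429 at δ = 3/7.
At K = 2 the sum is 0.6122 < 0.6429; at K = 3 it is 0.6910 ≥ 0.6429.
So the minimum punishment length is K = 3.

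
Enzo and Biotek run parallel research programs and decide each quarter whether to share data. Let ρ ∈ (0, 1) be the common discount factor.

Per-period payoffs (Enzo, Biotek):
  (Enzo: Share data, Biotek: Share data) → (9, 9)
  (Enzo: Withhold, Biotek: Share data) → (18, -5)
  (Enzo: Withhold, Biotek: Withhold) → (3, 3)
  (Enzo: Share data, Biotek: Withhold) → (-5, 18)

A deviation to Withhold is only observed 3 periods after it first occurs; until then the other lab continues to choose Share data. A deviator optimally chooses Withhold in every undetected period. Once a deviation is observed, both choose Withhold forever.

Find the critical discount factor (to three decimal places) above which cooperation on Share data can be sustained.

0.843

A deviator earns 18 for 3 periods, then 3 forever; cooperating earns 9 forever. Multiplying the IC by (1−ρ):
9 ≥ 18(1−ρ^3) + 3ρ^3, so 15·ρ^3 ≥ 9 and ρ^3 ≥ 3/5.
ρ ≥ (3/5)^(1/3) ≈ 0.843.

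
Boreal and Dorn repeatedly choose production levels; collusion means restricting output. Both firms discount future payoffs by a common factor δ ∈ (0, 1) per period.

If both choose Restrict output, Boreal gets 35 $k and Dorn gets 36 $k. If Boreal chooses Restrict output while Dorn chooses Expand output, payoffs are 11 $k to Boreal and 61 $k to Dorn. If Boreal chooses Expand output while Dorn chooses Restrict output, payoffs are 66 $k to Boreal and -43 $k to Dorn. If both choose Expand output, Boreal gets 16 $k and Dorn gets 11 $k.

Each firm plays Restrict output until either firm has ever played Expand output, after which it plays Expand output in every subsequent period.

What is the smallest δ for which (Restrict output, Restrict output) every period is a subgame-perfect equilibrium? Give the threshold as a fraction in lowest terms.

31/50

Boreal's threshold: (66−35)/(66−16) = 31/50.
Dorn's threshold: (61−36)/(61−11) = 1/2.
31/50 > 1/2, so Boreal binds and δ* = 31/50.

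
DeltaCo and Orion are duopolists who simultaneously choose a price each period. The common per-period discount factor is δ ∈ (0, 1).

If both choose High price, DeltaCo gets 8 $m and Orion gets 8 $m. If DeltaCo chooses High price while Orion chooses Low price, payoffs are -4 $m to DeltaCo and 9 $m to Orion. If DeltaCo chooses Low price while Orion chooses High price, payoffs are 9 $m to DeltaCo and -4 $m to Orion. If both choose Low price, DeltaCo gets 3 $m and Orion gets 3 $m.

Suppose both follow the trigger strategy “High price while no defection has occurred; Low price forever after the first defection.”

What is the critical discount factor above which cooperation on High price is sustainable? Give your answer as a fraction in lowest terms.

1/6

One-period gain from deviating is 9 − 8 = 1. The loss is 8 − 3 = 5 in every subsequent period, with present value 5·δ/(1−δ).
Deviation is unprofitable when 5·δ/(1−δ) ≥ 1, i.e. δ/(1−δ) ≥ 1/5.
Equivalently δ ≥ 1/(1+5) = 1/6.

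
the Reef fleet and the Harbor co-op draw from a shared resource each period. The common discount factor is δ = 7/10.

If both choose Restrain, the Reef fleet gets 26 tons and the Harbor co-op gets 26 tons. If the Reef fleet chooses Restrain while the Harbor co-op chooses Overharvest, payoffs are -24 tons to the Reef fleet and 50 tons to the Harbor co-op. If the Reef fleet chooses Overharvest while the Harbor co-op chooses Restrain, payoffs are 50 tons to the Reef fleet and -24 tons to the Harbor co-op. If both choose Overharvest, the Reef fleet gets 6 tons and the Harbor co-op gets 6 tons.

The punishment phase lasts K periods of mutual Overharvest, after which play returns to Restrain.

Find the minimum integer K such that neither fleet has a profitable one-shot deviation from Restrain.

3

IC: δ(1−δ^K)/(1−δ) ≥ (50−26)/(26−6) = 6/5.
With δ = 7/10: need 1 − δ^K ≥ 6/5·(1−7/10)/(7/10), i.e. δ^K ≤ 0.4857.
Since (7/10)^2 = 0.4900 and (7/10)^3 = 0.3430, the smallest such K is 3.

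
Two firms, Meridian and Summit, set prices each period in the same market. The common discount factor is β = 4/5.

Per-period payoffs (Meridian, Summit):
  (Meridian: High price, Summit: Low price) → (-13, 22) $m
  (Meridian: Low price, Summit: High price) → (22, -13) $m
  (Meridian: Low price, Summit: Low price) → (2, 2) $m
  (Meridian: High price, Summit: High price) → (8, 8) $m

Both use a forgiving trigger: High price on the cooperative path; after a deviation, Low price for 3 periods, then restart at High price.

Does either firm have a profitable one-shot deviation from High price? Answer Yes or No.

Yes

IC: β+…+β^3 ≥ (22−8)/(8−2) = 7/3.
At β = 4/5: partial sum = 1.9520 < 2.3333. Cooperation not sustainable.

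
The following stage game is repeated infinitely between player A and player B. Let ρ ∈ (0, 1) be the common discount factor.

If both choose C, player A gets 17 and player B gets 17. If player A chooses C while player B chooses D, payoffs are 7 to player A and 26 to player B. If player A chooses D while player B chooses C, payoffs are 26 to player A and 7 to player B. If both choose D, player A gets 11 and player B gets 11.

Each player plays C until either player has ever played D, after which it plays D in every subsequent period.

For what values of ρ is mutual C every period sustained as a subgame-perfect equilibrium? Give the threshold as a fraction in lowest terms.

3/5

17/(1−ρ) ≥ 26 + 11ρ/(1−ρ)
17 ≥ 26 − 15ρ
ρ ≥ 9/15 = 3/5.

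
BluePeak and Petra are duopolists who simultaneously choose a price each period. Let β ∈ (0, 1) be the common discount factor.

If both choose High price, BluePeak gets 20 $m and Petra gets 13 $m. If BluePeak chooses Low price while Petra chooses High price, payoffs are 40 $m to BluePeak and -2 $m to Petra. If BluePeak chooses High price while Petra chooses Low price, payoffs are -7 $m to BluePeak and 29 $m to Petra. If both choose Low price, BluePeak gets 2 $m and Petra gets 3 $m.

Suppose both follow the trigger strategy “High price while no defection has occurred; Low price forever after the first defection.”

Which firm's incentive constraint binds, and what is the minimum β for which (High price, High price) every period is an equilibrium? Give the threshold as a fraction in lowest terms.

BluePeak's threshold: (40−20)/(40−2) = 10/19.
Petra's threshold: (29−13)/(29−3) = 8/13.
10/19 < 8/13, so Petra binds and β* = 8/13.

Petra; β ≥ 8/13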